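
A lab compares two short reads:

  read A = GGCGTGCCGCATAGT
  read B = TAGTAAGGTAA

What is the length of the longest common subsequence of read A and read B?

6

Taking G (read A #1, read B #3), then G (read A #2, read B #7), then G (read A #4, read B #8), then T (read A #5, read B #9), then A (read A #11, read B #10), then A (read A #13, read B #11) gives a common subsequence of length 6, and the DP table's final entry dp[15][11] is also 6, so no common subsequence is longer.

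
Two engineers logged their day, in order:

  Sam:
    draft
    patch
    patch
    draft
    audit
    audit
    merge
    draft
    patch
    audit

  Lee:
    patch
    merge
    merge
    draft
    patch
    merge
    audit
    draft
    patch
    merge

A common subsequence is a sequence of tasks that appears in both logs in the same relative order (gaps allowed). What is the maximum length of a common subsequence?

5

Taking draft at Sam[1]=Lee[4], patch at Sam[2]=Lee[5], audit at Sam[6]=Lee[7], draft at Sam[8]=Lee[8], patch at Sam[9]=Lee[9] gives a common subsequence of length 5. The LCS DP gives dp[10][10] = 5, so this is optimal.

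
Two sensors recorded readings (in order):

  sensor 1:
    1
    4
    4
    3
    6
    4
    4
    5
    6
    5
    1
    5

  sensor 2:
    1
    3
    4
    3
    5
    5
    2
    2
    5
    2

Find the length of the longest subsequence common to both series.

6

Taking 1 [1,1], then 4 [3,3], then 3 [4,4], then 5 [8,5], then 5 [10,6], then 5 [12,9] gives a common subsequence of length 6. Since dp[12][10] = 6, nothing longer is possible.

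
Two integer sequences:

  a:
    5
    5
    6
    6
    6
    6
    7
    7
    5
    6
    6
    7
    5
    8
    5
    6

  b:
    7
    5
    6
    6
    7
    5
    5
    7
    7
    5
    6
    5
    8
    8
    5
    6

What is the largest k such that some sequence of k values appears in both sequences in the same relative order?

11

Match 5 at a[2]=b[2] → 6 at a[3]=b[3] → 6 at a[4]=b[4] → 7 at a[7]=b[8] → 7 at a[8]=b[9] → 5 at a[9]=b[10] → 6 at a[11]=b[11] → 5 at a[13]=b[12] → 8 at a[14]=b[14] → 5 at a[15]=b[15] → 6 at a[16]=b[16] — 11 values in the same relative order in both. Since dp[16][16] = 11, nothing longer is possible.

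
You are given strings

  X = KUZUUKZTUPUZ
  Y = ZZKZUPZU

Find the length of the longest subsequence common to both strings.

6

Let dp[i][j] be the LCS length of the first i characters of X and the first j characters of Y. dp[i][j] = dp[i-1][j-1]+1 when the i-th and j-th characters match, else max(dp[i-1][j], dp[i][j-1]).
    ·  Z  Z  K  Z  U  P  Z  U
 ·  0  0  0  0  0  0  0  0  0
 K  0  0  0  1  1  1  1  1  1
 U  0  0  0  1  1  2  2  2  2
 Z  0  1  1  1  2  2  2  3  3
 U  0  1  1  1  2  3  3  3  4
 U  0  1  1  1  2  3  3  3  4
 K  0  1  1  2  2  3  3  3  4
 Z  0  1  2  2  3  3  3  4  4
 T  0  1  2  2  3  3  3  4  4
 U  0  1  2  2  3  4  4  4  5
 P  0  1  2  2  3  4  5  5  5
 U  0  1  2  2  3  4  5  5  6
 Z  0  1  2  2  3  4  5  6  6
dp[12][8] = 6. One LCS (by backtracking along matches): ZKZUPU.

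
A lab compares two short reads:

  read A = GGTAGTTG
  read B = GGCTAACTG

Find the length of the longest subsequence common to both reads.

Pick G (read A #1, read B #1) → G (read A #2, read B #2) → T (read A #3, read B #4) → A (read A #4, read B #6) → T (read A #7, read B #8) → G (read A #8, read B #9); all 6 bases appear in both, in order. The LCS DP gives dp[8][9] = 6, so this is optimal.

6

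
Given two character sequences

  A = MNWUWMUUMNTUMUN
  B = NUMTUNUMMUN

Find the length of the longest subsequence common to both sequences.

9

Taking N [2,1], U [4,2], M [6,3], U [7,5], U [8,7], M [9,8], M [13,9], U [14,10], N [15,11] gives a common subsequence of length 9. The LCS DP gives dp[15][11] = 9, so this is optimal.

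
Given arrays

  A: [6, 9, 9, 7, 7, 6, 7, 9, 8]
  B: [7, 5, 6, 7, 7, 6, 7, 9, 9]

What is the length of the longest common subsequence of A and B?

6

Let dp[i][j] be the LCS length of the first i values of A and the first j values of B. dp[i][j] = dp[i-1][j-1]+1 when the i-th and j-th values match, else max(dp[i-1][j], dp[i][j-1]).
    ·  7  5  6  7  7  6  7  9  9
 ·  0  0  0  0  0  0  0  0  0  0
 6  0  0  0  1  1  1  1  1  1  1
 9  0  0  0  1  1  1  1  1  2  2
 9  0  0  0  1  1  1  1  1  2  3
 7  0  1  1  1  2  2  2  2  2  3
 7  0  1  1  1  2  3  3  3  3  3
 6  0  1  1  2  2  3  4  4  4  4
 7  0  1  1  2  3  3  4  5  5  5
 9  0  1  1  2  3  3  4  5  6  6
 8  0  1  1  2  3  3  4  5  6  6
dp[9][9] = 6. One LCS (by backtracking along matches): 6, 7, 7, 6, 7, 9.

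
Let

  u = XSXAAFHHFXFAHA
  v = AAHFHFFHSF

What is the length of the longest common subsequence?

7

Let dp[i][j] be the LCS length of the first i characters of u and the first j characters of v. dp[i][j] = dp[i-1][j-1]+1 when the i-th and j-th characters match, else max(dp[i-1][j], dp[i][j-1]).
    ·  A  A  H  F  H  F  F  H  S  F
 ·  0  0  0  0  0  0  0  0  0  0  0
 X  0  0  0  0  0  0  0  0  0  0  0
 S  0  0  0  0  0  0  0  0  0  1  1
 X  0  0  0  0  0  0  0  0  0  1  1
 A  0  1  1  1  1  1  1  1  1  1  1
 A  0  1  2  2  2  2  2  2  2  2  2
 F  0  1  2  2  3  3  3  3  3  3  3
 H  0  1  2  3  3  4  4  4  4  4  4
 H  0  1  2  3  3  4  4  4  5  5  5
 F  0  1  2  3  4  4  5  5  5  5  6
 X  0  1  2  3  4  4  5  5  5  5  6
 F  0  1  2  3  4  4  5  6  6  6  6
 A  0  1  2  3  4  4  5  6  6  6  6
 H  0  1  2  3  4  5  5  6  7  7  7
 A  0  1  2  3  4  5  5  6  7  7  7
dp[14][10] = 7. One LCS (by backtracking along matches): AAFHFFH.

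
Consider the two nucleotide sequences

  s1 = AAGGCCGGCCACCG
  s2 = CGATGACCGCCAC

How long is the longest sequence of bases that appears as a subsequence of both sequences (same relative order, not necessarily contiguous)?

9

Pick A at s1[1]=s2[3]; then A at s1[2]=s2[6]; then C at s1[5]=s2[7]; then C at s1[6]=s2[8]; then G at s1[8]=s2[9]; then C at s1[9]=s2[10]; then C at s1[10]=s2[11]; then A at s1[11]=s2[12]; then C at s1[13]=s2[13]; all 9 bases appear in both, in order, and the DP table's final entry dp[14][13] is also 9, so no common subsequence is longer.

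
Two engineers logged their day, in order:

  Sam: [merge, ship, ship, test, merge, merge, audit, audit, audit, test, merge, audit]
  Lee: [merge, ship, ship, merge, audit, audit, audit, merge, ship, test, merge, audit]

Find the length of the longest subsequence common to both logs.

10

Pick merge (Sam #1, Lee #1), ship (Sam #2, Lee #2), ship (Sam #3, Lee #3), merge (Sam #6, Lee #4), audit (Sam #7, Lee #5), audit (Sam #8, Lee #6), audit (Sam #9, Lee #7), test (Sam #10, Lee #10), merge (Sam #11, Lee #11), audit (Sam #12, Lee #12); all 10 tasks appear in both, in order, and the DP table's final entry dp[12][12] is also 10, so no common subsequence is longer.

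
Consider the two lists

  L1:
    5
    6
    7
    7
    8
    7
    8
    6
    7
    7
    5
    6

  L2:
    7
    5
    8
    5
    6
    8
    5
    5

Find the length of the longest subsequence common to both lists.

Match 5 at L1[1]=L2[4], 6 at L1[2]=L2[5], 8 at L1[5]=L2[6], 5 at L1[11]=L2[8] — 4 values in the same relative order in both. The LCS DP gives dp[12][8] = 4, so this is optimal.

4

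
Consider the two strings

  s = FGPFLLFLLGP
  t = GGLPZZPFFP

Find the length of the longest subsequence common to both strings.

Let dp[i][j] be the LCS length of the first i characters of s and the first j characters of t. dp[i][j] = dp[i-1][j-1]+1 when the i-th and j-th characters match, else max(dp[i-1][j], dp[i][j-1]).
    ·  G  G  L  P  Z  Z  P  F  F  P
 ·  0  0  0  0  0  0  0  0  0  0  0
 F  0  0  0  0  0  0  0  0  1  1  1
 G  0  1  1  1  1  1  1  1  1  1  1
 P  0  1  1  1  2  2  2  2  2  2  2
 F  0  1  1  1  2  2  2  2  3  3  3
 L  0  1  1  2  2  2  2  2  3  3  3
 L  0  1  1  2  2  2  2  2  3  3  3
 F  0  1  1  2  2  2  2  2  3  4  4
 L  0  1  1  2  2  2  2  2  3  4  4
 L  0  1  1  2  2  2  2  2  3  4  4
 G  0  1  2  2  2  2  2  2  3  4  4
 P  0  1  2  2  3  3  3  3  3  4  5
dp[11][10] = 5. One LCS (by backtracking along matches): GPFFP.

5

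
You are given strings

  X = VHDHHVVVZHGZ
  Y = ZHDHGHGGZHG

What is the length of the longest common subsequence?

7

One common subsequence of length 7: H at X[2]=Y[2]; then D at X[3]=Y[3]; then H at X[4]=Y[4]; then H at X[5]=Y[6]; then Z at X[9]=Y[9]; then H at X[10]=Y[10]; then G at X[11]=Y[11]. dp[12][11] = 7 confirms this is the maximum.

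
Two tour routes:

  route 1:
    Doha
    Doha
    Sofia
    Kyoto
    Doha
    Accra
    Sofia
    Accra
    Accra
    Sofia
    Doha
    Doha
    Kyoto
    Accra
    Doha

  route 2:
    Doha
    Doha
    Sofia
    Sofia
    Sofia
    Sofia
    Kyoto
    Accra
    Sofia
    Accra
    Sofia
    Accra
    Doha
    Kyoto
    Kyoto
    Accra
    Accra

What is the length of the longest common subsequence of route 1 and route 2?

11

Pick Doha [1,1], Doha [2,2], Sofia [3,6], Kyoto [4,7], Accra [6,8], Sofia [7,9], Accra [8,10], Accra [9,12], Doha [11,13], Kyoto [13,15], Accra [14,17]; all 11 stops appear in both, in order. dp[15][17] = 11 confirms this is the maximum.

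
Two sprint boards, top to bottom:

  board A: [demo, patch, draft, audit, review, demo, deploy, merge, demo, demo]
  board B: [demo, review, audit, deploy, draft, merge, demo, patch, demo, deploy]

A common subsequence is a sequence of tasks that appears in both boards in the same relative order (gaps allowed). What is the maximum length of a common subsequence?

Taking demo at board A[1]=board B[1] → audit at board A[4]=board B[3] → deploy at board A[7]=board B[4] → merge at board A[8]=board B[6] → demo at board A[9]=board B[7] → demo at board A[10]=board B[9] gives a common subsequence of length 6, and the DP table's final entry dp[10][10] is also 6, so no common subsequence is longer.

6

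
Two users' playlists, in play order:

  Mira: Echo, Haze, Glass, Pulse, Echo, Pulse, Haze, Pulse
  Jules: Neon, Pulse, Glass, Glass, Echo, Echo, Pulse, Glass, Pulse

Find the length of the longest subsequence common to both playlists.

4

Taking Echo (Mira #1, Jules #5), Echo (Mira #5, Jules #6), Pulse (Mira #6, Jules #7), Pulse (Mira #8, Jules #9) gives a common subsequence of length 4. dp[8][9] = 4 confirms this is the maximum.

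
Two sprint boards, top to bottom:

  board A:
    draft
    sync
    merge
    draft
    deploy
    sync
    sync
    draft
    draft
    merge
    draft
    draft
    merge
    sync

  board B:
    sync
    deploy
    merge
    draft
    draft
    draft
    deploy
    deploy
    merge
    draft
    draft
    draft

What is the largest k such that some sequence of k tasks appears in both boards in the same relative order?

8

Taking sync at board A[2]=board B[1], merge at board A[3]=board B[3], draft at board A[4]=board B[4], draft at board A[8]=board B[5], draft at board A[9]=board B[6], merge at board A[10]=board B[9], draft at board A[11]=board B[11], draft at board A[12]=board B[12] gives a common subsequence of length 8. Since dp[14][12] = 8, nothing longer is possible.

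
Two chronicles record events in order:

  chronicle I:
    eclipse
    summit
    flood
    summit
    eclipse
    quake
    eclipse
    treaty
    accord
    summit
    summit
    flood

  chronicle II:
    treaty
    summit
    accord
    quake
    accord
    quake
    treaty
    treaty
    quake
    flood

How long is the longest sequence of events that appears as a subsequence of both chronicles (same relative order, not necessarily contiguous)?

One common subsequence of length 4: summit (chronicle I #2, chronicle II #2); then quake (chronicle I #6, chronicle II #6); then treaty (chronicle I #8, chronicle II #8); then flood (chronicle I #12, chronicle II #10). Since dp[12][10] = 4, nothing longer is possible.

4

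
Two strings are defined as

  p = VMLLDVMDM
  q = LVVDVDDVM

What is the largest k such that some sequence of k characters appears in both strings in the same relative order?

5

One common subsequence of length 5: V [1,3], D [5,4], V [6,5], D [8,7], M [9,9]. dp[9][9] = 5 confirms this is the maximum.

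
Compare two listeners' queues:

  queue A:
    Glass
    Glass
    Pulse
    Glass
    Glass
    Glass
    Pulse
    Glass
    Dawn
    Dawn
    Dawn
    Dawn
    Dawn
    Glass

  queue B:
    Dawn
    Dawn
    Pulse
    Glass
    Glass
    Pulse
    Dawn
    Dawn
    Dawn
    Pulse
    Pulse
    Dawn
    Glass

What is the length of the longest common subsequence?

9

Match Pulse (queue A #3, queue B #3); then Glass (queue A #5, queue B #4); then Glass (queue A #6, queue B #5); then Pulse (queue A #7, queue B #6); then Dawn (queue A #9, queue B #7); then Dawn (queue A #10, queue B #8); then Dawn (queue A #11, queue B #9); then Dawn (queue A #13, queue B #12); then Glass (queue A #14, queue B #13) — 9 songs in the same relative order in both. Since dp[14][13] = 9, nothing longer is possible.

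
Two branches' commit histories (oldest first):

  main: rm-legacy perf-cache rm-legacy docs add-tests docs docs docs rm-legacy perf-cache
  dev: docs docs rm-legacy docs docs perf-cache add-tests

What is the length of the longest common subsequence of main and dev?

5

Match docs (main #4, dev #1), docs (main #6, dev #2), docs (main #7, dev #4), docs (main #8, dev #5), perf-cache (main #10, dev #6) — 5 commits in the same relative order in both. The LCS DP gives dp[10][7] = 5, so this is optimal.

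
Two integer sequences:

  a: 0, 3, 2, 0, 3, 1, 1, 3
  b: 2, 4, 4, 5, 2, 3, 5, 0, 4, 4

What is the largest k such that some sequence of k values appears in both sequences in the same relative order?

2

Let dp[i][j] be the LCS length of the first i values of a and the first j values of b. dp[i][j] = dp[i-1][j-1]+1 when the i-th and j-th values match, else max(dp[i-1][j], dp[i][j-1]).
    ·  2  4  4  5  2  3  5  0  4  4
 ·  0  0  0  0  0  0  0  0  0  0  0
 0  0  0  0  0  0  0  0  0  1  1  1
 3  0  0  0  0  0  0  1  1  1  1  1
 2  0  1  1  1  1  1  1  1  1  1  1
 0  0  1  1  1  1  1  1  1  2  2  2
 3  0  1  1  1  1  1  2  2  2  2  2
 1  0  1  1  1  1  1  2  2  2  2  2
 1  0  1  1  1  1  1  2  2  2  2  2
 3  0  1  1  1  1  1  2  2  2  2  2
dp[8][10] = 2. One LCS (by backtracking along matches): 3, 0.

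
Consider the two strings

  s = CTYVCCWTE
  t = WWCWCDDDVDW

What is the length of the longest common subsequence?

Let dp[i][j] be the LCS length of the first i characters of s and the first j characters of t. dp[i][j] = dp[i-1][j-1]+1 when the i-th and j-th characters match, else max(dp[i-1][j], dp[i][j-1]).
    ·  W  W  C  W  C  D  D  D  V  D  W
 ·  0  0  0  0  0  0  0  0  0  0  0  0
 C  0  0  0  1  1  1  1  1  1  1  1  1
 T  0  0  0  1  1  1  1  1  1  1  1  1
 Y  0  0  0  1  1  1  1  1  1  1  1  1
 V  0  0  0  1  1  1  1  1  1  2  2  2
 C  0  0  0  1  1  2  2  2  2  2  2  2
 C  0  0  0  1  1  2  2  2  2  2  2  2
 W  0  1  1  1  2  2  2  2  2  2  2  3
 T  0  1  1  1  2  2  2  2  2  2  2  3
 E  0  1  1  1  2  2  2  2  2  2  2  3
dp[9][11] = 3. One LCS (by backtracking along matches): CVW.

3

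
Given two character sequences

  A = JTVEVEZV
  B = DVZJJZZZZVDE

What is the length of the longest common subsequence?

3

Let dp[i][j] be the LCS length of the first i characters of A and the first j characters of B. dp[i][j] = dp[i-1][j-1]+1 when the i-th and j-th characters match, else max(dp[i-1][j], dp[i][j-1]).
    ·  D  V  Z  J  J  Z  Z  Z  Z  V  D  E
 ·  0  0  0  0  0  0  0  0  0  0  0  0  0
 J  0  0  0  0  1  1  1  1  1  1  1  1  1
 T  0  0  0  0  1  1  1  1  1  1  1  1  1
 V  0  0  1  1  1  1  1  1  1  1  2  2  2
 E  0  0  1  1  1  1  1  1  1  1  2  2  3
 V  0  0  1  1  1  1  1  1  1  1  2  2  3
 E  0  0  1  1  1  1  1  1  1  1  2  2  3
 Z  0  0  1  2  2  2  2  2  2  2  2  2  3
 V  0  0  1  2  2  2  2  2  2  2  3  3  3
dp[8][12] = 3. One LCS (by backtracking along matches): JVE.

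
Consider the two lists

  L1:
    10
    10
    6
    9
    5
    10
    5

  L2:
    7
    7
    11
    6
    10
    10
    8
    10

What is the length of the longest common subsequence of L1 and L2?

3

Let dp[i][j] be the LCS length of the first i values of L1 and the first j values of L2. dp[i][j] = dp[i-1][j-1]+1 when the i-th and j-th values match, else max(dp[i-1][j], dp[i][j-1]).
    ·  7  7 11  6 10 10  8 10
 ·  0  0  0  0  0  0  0  0  0
10  0  0  0  0  0  1  1  1  1
10  0  0  0  0  0  1  2  2  2
 6  0  0  0  0  1  1  2  2  2
 9  0  0  0  0  1  1  2  2  2
 5  0  0  0  0  1  1  2  2  2
10  0  0  0  0  1  2  2  2  3
 5  0  0  0  0  1  2  2  2  3
dp[7][8] = 3. One LCS (by backtracking along matches): 10, 10, 10.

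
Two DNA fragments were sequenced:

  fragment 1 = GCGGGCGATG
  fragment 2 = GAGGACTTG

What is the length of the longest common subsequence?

Let dp[i][j] be the LCS length of the first i bases of fragment 1 and the first j bases of fragment 2. dp[i][j] = dp[i-1][j-1]+1 when the i-th and j-th bases match, else max(dp[i-1][j], dp[i][j-1]).
    ·  G  A  G  G  A  C  T  T  G
 ·  0  0  0  0  0  0  0  0  0  0
 G  0  1  1  1  1  1  1  1  1  1
 C  0  1  1  1  1  1  2  2  2  2
 G  0  1  1  2  2  2  2  2  2  3
 G  0  1  1  2  3  3  3  3  3  3
 G  0  1  1  2  3  3  3  3  3  4
 C  0  1  1  2  3  3  4  4  4  4
 G  0  1  1  2  3  3  4  4  4  5
 A  0  1  2  2  3  4  4  4  4  5
 T  0  1  2  2  3  4  4  5  5  5
 G  0  1  2  3  3  4  4  5  5  6
dp[10][9] = 6. One LCS (by backtracking along matches): GGGCTG.

6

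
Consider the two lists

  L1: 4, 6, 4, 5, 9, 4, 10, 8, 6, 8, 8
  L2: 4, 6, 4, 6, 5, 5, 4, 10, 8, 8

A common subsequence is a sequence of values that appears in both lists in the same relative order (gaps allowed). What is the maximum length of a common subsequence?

Match 4 at L1[1]=L2[1], then 6 at L1[2]=L2[2], then 4 at L1[3]=L2[3], then 5 at L1[4]=L2[6], then 4 at L1[6]=L2[7], then 10 at L1[7]=L2[8], then 8 at L1[10]=L2[9], then 8 at L1[11]=L2[10] — 8 values in the same relative order in both, and the DP table's final entry dp[11][10] is also 8, so no common subsequence is longer.

8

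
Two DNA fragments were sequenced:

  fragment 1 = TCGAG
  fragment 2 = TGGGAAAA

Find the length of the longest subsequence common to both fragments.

3

Match T (fragment 1 #1, fragment 2 #1), then G (fragment 1 #3, fragment 2 #4), then A (fragment 1 #4, fragment 2 #8) — 3 bases in the same relative order in both. Since dp[5][8] = 3, nothing longer is possible.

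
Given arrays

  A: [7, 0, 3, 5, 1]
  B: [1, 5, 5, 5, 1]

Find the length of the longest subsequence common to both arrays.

2

Let dp[i][j] be the LCS length of the first i values of A and the first j values of B. dp[i][j] = dp[i-1][j-1]+1 when the i-th and j-th values match, else max(dp[i-1][j], dp[i][j-1]).
    ·  1  5  5  5  1
 ·  0  0  0  0  0  0
 7  0  0  0  0  0  0
 0  0  0  0  0  0  0
 3  0  0  0  0  0  0
 5  0  0  1  1  1  1
 1  0  1  1  1  1  2
dp[5][5] = 2. One LCS (by backtracking along matches): 5, 1.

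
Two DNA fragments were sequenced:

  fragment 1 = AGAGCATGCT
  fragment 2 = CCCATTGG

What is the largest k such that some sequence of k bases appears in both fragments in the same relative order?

Let dp[i][j] be the LCS length of the first i bases of fragment 1 and the first j bases of fragment 2. dp[i][j] = dp[i-1][j-1]+1 when the i-th and j-th bases match, else max(dp[i-1][j], dp[i][j-1]).
    ·  C  C  C  A  T  T  G  G
 ·  0  0  0  0  0  0  0  0  0
 A  0  0  0  0  1  1  1  1  1
 G  0  0  0  0  1  1  1  2  2
 A  0  0  0  0  1  1  1  2  2
 G  0  0  0  0  1  1  1  2  3
 C  0  1  1  1  1  1  1  2  3
 A  0  1  1  1  2  2  2  2  3
 T  0  1  1  1  2  3  3  3  3
 G  0  1  1  1  2  3  3  4  4
 C  0  1  2  2  2  3  3  4  4
 T  0  1  2  2  2  3  4  4  4
dp[10][8] = 4. One LCS (by backtracking along matches): CATG.

4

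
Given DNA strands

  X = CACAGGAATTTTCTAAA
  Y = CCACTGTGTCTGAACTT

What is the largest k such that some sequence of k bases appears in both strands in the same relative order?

10

One common subsequence of length 10: C [1,2], A [2,3], C [3,4], G [5,6], G [6,8], T [12,9], C [13,10], T [14,11], A [15,13], A [16,14]. The LCS DP gives dp[17][17] = 10, so this is optimal.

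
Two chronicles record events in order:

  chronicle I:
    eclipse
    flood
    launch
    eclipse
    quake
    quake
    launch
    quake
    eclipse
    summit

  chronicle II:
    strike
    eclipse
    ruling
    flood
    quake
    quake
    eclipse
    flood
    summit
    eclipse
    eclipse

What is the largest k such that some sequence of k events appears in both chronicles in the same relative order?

6

One common subsequence of length 6: eclipse (chronicle I #1, chronicle II #2), flood (chronicle I #2, chronicle II #4), quake (chronicle I #6, chronicle II #5), quake (chronicle I #8, chronicle II #6), eclipse (chronicle I #9, chronicle II #7), summit (chronicle I #10, chronicle II #9). The LCS DP gives dp[10][11] = 6, so this is optimal.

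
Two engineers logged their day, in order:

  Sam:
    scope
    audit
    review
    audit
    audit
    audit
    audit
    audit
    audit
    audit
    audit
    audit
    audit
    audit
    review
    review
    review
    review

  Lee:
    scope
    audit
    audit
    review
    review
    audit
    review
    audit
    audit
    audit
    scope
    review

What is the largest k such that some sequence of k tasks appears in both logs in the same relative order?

Pick scope at Sam[1]=Lee[1]; then audit at Sam[2]=Lee[3]; then review at Sam[3]=Lee[5]; then audit at Sam[4]=Lee[6]; then audit at Sam[5]=Lee[8]; then audit at Sam[6]=Lee[9]; then audit at Sam[7]=Lee[10]; then review at Sam[18]=Lee[12]; all 8 tasks appear in both, in order. dp[18][12] = 8 confirms this is the maximum.

8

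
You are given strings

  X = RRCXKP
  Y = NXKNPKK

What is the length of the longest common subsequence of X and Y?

Match X (X #4, Y #2); then K (X #5, Y #3); then P (X #6, Y #5) — 3 characters in the same relative order in both. The LCS DP gives dp[6][7] = 3, so this is optimal.

3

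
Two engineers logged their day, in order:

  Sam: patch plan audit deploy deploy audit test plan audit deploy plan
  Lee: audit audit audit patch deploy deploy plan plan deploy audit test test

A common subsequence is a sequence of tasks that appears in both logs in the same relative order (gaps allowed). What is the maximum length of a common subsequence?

5

Taking patch at Sam[1]=Lee[4]; then plan at Sam[2]=Lee[8]; then deploy at Sam[5]=Lee[9]; then audit at Sam[6]=Lee[10]; then test at Sam[7]=Lee[12] gives a common subsequence of length 5. Since dp[11][12] = 5, nothing longer is possible.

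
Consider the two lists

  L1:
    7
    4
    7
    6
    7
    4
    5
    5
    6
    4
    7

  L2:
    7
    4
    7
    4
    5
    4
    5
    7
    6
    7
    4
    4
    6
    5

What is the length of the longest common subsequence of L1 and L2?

One common subsequence of length 8: 7 at L1[1]=L2[1]; then 4 at L1[2]=L2[2]; then 7 at L1[5]=L2[3]; then 4 at L1[6]=L2[4]; then 5 at L1[7]=L2[5]; then 5 at L1[8]=L2[7]; then 6 at L1[9]=L2[9]; then 4 at L1[10]=L2[12]. Since dp[11][14] = 8, nothing longer is possible.

8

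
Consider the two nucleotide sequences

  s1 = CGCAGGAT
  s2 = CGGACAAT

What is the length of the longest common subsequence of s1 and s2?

6

Let dp[i][j] be the LCS length of the first i bases of s1 and the first j bases of s2. dp[i][j] = dp[i-1][j-1]+1 when the i-th and j-th bases match, else max(dp[i-1][j], dp[i][j-1]).
    ·  C  G  G  A  C  A  A  T
 ·  0  0  0  0  0  0  0  0  0
 C  0  1  1  1  1  1  1  1  1
 G  0  1  2  2  2  2  2  2  2
 C  0  1  2  2  2  3  3  3  3
 A  0  1  2  2  3  3  4  4  4
 G  0  1  2  3  3  3  4  4  4
 G  0  1  2  3  3  3  4  4  4
 A  0  1  2  3  4  4  4  5  5
 T  0  1  2  3  4  4  4  5  6
dp[8][8] = 6. One LCS (by backtracking along matches): CGCAAT.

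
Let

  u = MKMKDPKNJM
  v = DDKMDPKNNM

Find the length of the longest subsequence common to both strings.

7

Let dp[i][j] be the LCS length of the first i characters of u and the first j characters of v. dp[i][j] = dp[i-1][j-1]+1 when the i-th and j-th characters match, else max(dp[i-1][j], dp[i][j-1]).
    ·  D  D  K  M  D  P  K  N  N  M
 ·  0  0  0  0  0  0  0  0  0  0  0
 M  0  0  0  0  1  1  1  1  1  1  1
 K  0  0  0  1  1  1  1  2  2  2  2
 M  0  0  0  1  2  2  2  2  2  2  3
 K  0  0  0  1  2  2  2  3  3  3  3
 D  0  1  1  1  2  3  3  3  3  3  3
 P  0  1  1  1  2  3  4  4  4  4  4
 K  0  1  1  2  2  3  4  5  5  5  5
 N  0  1  1  2  2  3  4  5  6  6  6
 J  0  1  1  2  2  3  4  5  6  6  6
 M  0  1  1  2  3  3  4  5  6  6  7
dp[10][10] = 7. One LCS (by backtracking along matches): KMDPKNM.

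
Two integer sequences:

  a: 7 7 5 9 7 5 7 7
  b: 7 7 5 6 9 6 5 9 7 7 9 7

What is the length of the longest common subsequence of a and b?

Let dp[i][j] be the LCS length of the first i values of a and the first j values of b. dp[i][j] = dp[i-1][j-1]+1 when the i-th and j-th values match, else max(dp[i-1][j], dp[i][j-1]).
    ·  7  7  5  6  9  6  5  9  7  7  9  7
 ·  0  0  0  0  0  0  0  0  0  0  0  0  0
 7  0  1  1  1  1  1  1  1  1  1  1  1  1
 7  0  1  2  2  2  2  2  2  2  2  2  2  2
 5  0  1  2  3  3  3  3  3  3  3  3  3  3
 9  0  1  2  3  3  4  4  4  4  4  4  4  4
 7  0  1  2  3  3  4  4  4  4  5  5  5  5
 5  0  1  2  3  3  4  4  5  5  5  5  5  5
 7  0  1  2  3  3  4  4  5  5  6  6  6  6
 7  0  1  2  3  3  4  4  5  5  6  7  7  7
dp[8][12] = 7. One LCS (by backtracking along matches): 7, 7, 5, 9, 7, 7, 7.

7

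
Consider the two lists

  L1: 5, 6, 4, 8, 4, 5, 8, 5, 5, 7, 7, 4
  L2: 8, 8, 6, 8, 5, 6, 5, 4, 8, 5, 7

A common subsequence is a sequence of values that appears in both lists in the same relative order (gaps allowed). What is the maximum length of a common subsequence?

6

Match 5 [1,5] → 6 [2,6] → 4 [5,8] → 8 [7,9] → 5 [9,10] → 7 [11,11] — 6 values in the same relative order in both. dp[12][11] = 6 confirms this is the maximum.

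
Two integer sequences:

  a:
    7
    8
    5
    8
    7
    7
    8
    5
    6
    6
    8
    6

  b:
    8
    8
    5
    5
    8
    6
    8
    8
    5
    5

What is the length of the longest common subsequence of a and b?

Let dp[i][j] be the LCS length of the first i values of a and the first j values of b. dp[i][j] = dp[i-1][j-1]+1 when the i-th and j-th values match, else max(dp[i-1][j], dp[i][j-1]).
    ·  8  8  5  5  8  6  8  8  5  5
 ·  0  0  0  0  0  0  0  0  0  0  0
 7  0  0  0  0  0  0  0  0  0  0  0
 8  0  1  1  1  1  1  1  1  1  1  1
 5  0  1  1  2  2  2  2  2  2  2  2
 8  0  1  2  2  2  3  3  3  3  3  3
 7  0  1  2  2  2  3  3  3  3  3  3
 7  0  1  2  2  2  3  3  3  3  3  3
 8  0  1  2  2  2  3  3  4  4  4  4
 5  0  1  2  3  3  3  3  4  4  5  5
 6  0  1  2  3  3  3  4  4  4  5  5
 6  0  1  2  3  3  3  4  4  4  5  5
 8  0  1  2  3  3  4  4  5  5  5  5
 6  0  1  2  3  3  4  5  5  5  5  5
dp[12][10] = 5. One LCS (by backtracking along matches): 8, 5, 8, 8, 5.

5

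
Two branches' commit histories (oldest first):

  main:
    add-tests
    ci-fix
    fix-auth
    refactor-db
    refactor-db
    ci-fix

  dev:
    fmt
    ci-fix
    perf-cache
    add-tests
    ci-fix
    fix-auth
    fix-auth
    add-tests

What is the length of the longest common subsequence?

Taking add-tests [1,4], ci-fix [2,5], fix-auth [3,7] gives a common subsequence of length 3. Since dp[6][8] = 3, nothing longer is possible.

3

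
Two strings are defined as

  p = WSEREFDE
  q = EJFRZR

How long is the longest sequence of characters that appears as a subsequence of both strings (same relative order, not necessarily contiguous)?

2

Let dp[i][j] be the LCS length of the first i characters of p and the first j characters of q. dp[i][j] = dp[i-1][j-1]+1 when the i-th and j-th characters match, else max(dp[i-1][j], dp[i][j-1]).
    ·  E  J  F  R  Z  R
 ·  0  0  0  0  0  0  0
 W  0  0  0  0  0  0  0
 S  0  0  0  0  0  0  0
 E  0  1  1  1  1  1  1
 R  0  1  1  1  2  2  2
 E  0  1  1  1  2  2  2
 F  0  1  1  2  2  2  2
 D  0  1  1  2  2  2  2
 E  0  1  1  2  2  2  2
dp[8][6] = 2. One LCS (by backtracking along matches): ER.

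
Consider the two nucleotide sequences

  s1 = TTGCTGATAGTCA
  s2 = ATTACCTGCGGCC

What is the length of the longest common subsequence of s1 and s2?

7

Match T [1,3], T [2,7], G [3,8], C [4,9], G [6,10], G [10,11], C [12,13] — 7 bases in the same relative order in both. dp[13][13] = 7 confirms this is the maximum.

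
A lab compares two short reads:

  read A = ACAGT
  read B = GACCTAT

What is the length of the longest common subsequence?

Let dp[i][j] be the LCS length of the first i bases of read A and the first j bases of read B. dp[i][j] = dp[i-1][j-1]+1 when the i-th and j-th bases match, else max(dp[i-1][j], dp[i][j-1]).
    ·  G  A  C  C  T  A  T
 ·  0  0  0  0  0  0  0  0
 A  0  0  1  1  1  1  1  1
 C  0  0  1  2  2  2  2  2
 A  0  0  1  2  2  2  3  3
 G  0  1  1  2  2  2  3  3
 T  0  1  1  2  2  3  3  4
dp[5][7] = 4. One LCS (by backtracking along matches): ACAT.

4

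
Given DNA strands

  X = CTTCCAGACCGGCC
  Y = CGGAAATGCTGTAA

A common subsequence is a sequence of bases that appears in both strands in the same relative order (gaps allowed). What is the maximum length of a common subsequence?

Match C [1,9]; then T [2,10]; then T [3,12]; then A [6,13]; then A [8,14] — 5 bases in the same relative order in both, and the DP table's final entry dp[14][14] is also 5, so no common subsequence is longer.

5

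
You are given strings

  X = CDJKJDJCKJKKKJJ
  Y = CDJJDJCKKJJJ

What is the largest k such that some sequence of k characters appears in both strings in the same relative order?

11

Match C at X[1]=Y[1], D at X[2]=Y[2], J at X[3]=Y[3], J at X[5]=Y[4], D at X[6]=Y[5], J at X[7]=Y[6], C at X[8]=Y[7], K at X[9]=Y[9], J at X[10]=Y[10], J at X[14]=Y[11], J at X[15]=Y[12] — 11 characters in the same relative order in both, and the DP table's final entry dp[15][12] is also 11, so no common subsequence is longer.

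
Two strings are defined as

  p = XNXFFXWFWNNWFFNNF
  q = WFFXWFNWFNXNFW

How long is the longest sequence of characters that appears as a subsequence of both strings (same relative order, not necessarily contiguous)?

11

One common subsequence of length 11: F [4,2]; then F [5,3]; then X [6,4]; then W [7,5]; then F [8,6]; then N [11,7]; then W [12,8]; then F [14,9]; then N [15,10]; then N [16,12]; then F [17,13]. The LCS DP gives dp[17][14] = 11, so this is optimal.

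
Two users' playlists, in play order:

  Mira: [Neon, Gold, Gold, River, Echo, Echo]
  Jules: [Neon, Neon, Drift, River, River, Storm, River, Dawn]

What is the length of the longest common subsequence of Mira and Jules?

Match Neon (Mira #1, Jules #2) → River (Mira #4, Jules #7) — 2 songs in the same relative order in both. Since dp[6][8] = 2, nothing longer is possible.

2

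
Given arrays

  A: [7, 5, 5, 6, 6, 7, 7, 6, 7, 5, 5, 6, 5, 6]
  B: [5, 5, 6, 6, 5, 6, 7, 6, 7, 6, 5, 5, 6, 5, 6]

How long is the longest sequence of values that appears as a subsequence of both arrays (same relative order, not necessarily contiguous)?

Match 5 (A #2, B #1); then 5 (A #3, B #2); then 6 (A #4, B #4); then 6 (A #5, B #6); then 7 (A #6, B #7); then 7 (A #7, B #9); then 6 (A #8, B #10); then 5 (A #10, B #11); then 5 (A #11, B #12); then 6 (A #12, B #13); then 5 (A #13, B #14); then 6 (A #14, B #15) — 12 values in the same relative order in both. The LCS DP gives dp[14][15] = 12, so this is optimal.

12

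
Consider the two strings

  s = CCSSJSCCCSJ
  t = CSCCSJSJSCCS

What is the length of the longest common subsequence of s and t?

Let dp[i][j] be the LCS length of the first i characters of s and the first j characters of t. dp[i][j] = dp[i-1][j-1]+1 when the i-th and j-th characters match, else max(dp[i-1][j], dp[i][j-1]).
    ·  C  S  C  C  S  J  S  J  S  C  C  S
 ·  0  0  0  0  0  0  0  0  0  0  0  0  0
 C  0  1  1  1  1  1  1  1  1  1  1  1  1
 C  0  1  1  2  2  2  2  2  2  2  2  2  2
 S  0  1  2  2  2  3  3  3  3  3  3  3  3
 S  0  1  2  2  2  3  3  4  4  4  4  4  4
 J  0  1  2  2  2  3  4  4  5  5  5  5  5
 S  0  1  2  2  2  3  4  5  5  6  6  6  6
 C  0  1  2  3  3  3  4  5  5  6  7  7  7
 C  0  1  2  3  4  4  4  5  5  6  7  8  8
 C  0  1  2  3  4  4  4  5  5  6  7  8  8
 S  0  1  2  3  4  5  5  5  5  6  7  8  9
 J  0  1  2  3  4  5  6  6  6  6  7  8  9
dp[11][12] = 9. One LCS (by backtracking along matches): CCSSJSCCS.

9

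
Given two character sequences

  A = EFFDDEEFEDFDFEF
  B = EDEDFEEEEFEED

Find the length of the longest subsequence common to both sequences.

8

Taking E (A #1, B #1); then D (A #4, B #2); then D (A #5, B #4); then E (A #6, B #8); then E (A #7, B #9); then F (A #8, B #10); then E (A #9, B #12); then D (A #12, B #13) gives a common subsequence of length 8. dp[15][13] = 8 confirms this is the maximum.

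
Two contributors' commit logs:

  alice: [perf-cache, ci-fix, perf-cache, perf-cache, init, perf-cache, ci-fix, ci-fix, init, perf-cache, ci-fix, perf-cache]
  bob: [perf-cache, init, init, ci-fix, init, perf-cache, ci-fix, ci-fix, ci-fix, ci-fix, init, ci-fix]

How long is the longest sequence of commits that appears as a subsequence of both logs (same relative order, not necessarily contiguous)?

Match perf-cache (alice #1, bob #1), then ci-fix (alice #2, bob #4), then init (alice #5, bob #5), then perf-cache (alice #6, bob #6), then ci-fix (alice #7, bob #9), then ci-fix (alice #8, bob #10), then init (alice #9, bob #11), then ci-fix (alice #11, bob #12) — 8 commits in the same relative order in both. The LCS DP gives dp[12][12] = 8, so this is optimal.

8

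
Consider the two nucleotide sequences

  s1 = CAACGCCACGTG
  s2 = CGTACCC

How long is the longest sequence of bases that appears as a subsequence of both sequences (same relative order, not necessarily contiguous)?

Taking C at s1[1]=s2[1] → A at s1[3]=s2[4] → C at s1[6]=s2[5] → C at s1[7]=s2[6] → C at s1[9]=s2[7] gives a common subsequence of length 5. The LCS DP gives dp[12][7] = 5, so this is optimal.

5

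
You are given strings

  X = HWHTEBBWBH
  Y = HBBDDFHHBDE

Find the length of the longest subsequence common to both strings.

Taking H [3,1]; then B [6,2]; then B [7,3]; then B [9,9] gives a common subsequence of length 4. The LCS DP gives dp[10][11] = 4, so this is optimal.

4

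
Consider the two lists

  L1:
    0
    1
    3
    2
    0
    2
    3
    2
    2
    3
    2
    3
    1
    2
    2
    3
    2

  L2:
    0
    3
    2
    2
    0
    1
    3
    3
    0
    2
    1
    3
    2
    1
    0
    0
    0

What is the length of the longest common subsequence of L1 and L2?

10

Pick 0 [1,1], 3 [3,2], 2 [4,4], 0 [5,5], 3 [7,7], 3 [10,8], 2 [11,10], 1 [13,11], 3 [16,12], 2 [17,13]; all 10 values appear in both, in order, and the DP table's final entry dp[17][17] is also 10, so no common subsequence is longer.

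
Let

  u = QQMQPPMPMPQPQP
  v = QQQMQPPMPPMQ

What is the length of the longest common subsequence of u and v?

10

Match Q (u #1, v #2) → Q (u #2, v #3) → M (u #3, v #4) → Q (u #4, v #5) → P (u #5, v #6) → P (u #6, v #7) → M (u #7, v #8) → P (u #8, v #10) → M (u #9, v #11) → Q (u #13, v #12) — 10 characters in the same relative order in both. The LCS DP gives dp[14][12] = 10, so this is optimal.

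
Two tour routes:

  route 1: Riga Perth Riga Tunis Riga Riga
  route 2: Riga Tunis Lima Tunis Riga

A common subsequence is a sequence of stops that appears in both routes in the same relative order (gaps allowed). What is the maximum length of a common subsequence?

3

Pick Riga (route 1 #1, route 2 #1), Tunis (route 1 #4, route 2 #4), Riga (route 1 #6, route 2 #5); all 3 stops appear in both, in order. dp[6][5] = 3 confirms this is the maximum.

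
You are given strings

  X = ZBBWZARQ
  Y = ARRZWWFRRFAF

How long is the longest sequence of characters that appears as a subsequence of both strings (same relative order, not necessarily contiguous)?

One common subsequence of length 3: Z at X[1]=Y[4], W at X[4]=Y[6], A at X[6]=Y[11], and the DP table's final entry dp[8][12] is also 3, so no common subsequence is longer.

3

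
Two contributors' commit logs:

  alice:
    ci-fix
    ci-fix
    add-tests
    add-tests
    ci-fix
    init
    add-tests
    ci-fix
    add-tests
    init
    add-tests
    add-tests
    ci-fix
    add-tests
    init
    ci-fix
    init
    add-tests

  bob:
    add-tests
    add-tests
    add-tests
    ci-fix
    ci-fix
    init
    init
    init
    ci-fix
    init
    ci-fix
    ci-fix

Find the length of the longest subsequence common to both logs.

One common subsequence of length 8: add-tests at alice[3]=bob[2], add-tests at alice[4]=bob[3], ci-fix at alice[5]=bob[5], init at alice[6]=bob[8], ci-fix at alice[8]=bob[9], init at alice[10]=bob[10], ci-fix at alice[13]=bob[11], ci-fix at alice[16]=bob[12]. Since dp[18][12] = 8, nothing longer is possible.

8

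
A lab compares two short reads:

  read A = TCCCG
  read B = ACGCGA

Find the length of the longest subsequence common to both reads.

One common subsequence of length 3: C (read A #2, read B #2), C (read A #4, read B #4), G (read A #5, read B #5). The LCS DP gives dp[5][6] = 3, so this is optimal.

3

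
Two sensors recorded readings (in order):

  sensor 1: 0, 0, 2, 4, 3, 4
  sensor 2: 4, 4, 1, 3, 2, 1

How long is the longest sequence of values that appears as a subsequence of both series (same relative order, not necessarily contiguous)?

2

Let dp[i][j] be the LCS length of the first i values of sensor 1 and the first j values of sensor 2. dp[i][j] = dp[i-1][j-1]+1 when the i-th and j-th values match, else max(dp[i-1][j], dp[i][j-1]).
    ·  4  4  1  3  2  1
 ·  0  0  0  0  0  0  0
 0  0  0  0  0  0  0  0
 0  0  0  0  0  0  0  0
 2  0  0  0  0  0  1  1
 4  0  1  1  1  1  1  1
 3  0  1  1  1  2  2  2
 4  0  1  2  2  2  2  2
dp[6][6] = 2. One LCS (by backtracking along matches): 4, 3.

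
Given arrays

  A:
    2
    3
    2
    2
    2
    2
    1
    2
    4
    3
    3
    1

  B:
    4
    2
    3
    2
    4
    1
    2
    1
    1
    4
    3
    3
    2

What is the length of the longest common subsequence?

Pick 2 [1,2], then 3 [2,3], then 2 [3,4], then 2 [4,7], then 1 [7,9], then 4 [9,10], then 3 [10,11], then 3 [11,12]; all 8 values appear in both, in order. The LCS DP gives dp[12][13] = 8, so this is optimal.

8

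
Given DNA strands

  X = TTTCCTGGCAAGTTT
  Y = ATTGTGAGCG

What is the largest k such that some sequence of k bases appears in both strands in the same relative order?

7

Match T (X #1, Y #2), then T (X #2, Y #3), then T (X #6, Y #5), then G (X #7, Y #6), then G (X #8, Y #8), then C (X #9, Y #9), then G (X #12, Y #10) — 7 bases in the same relative order in both. Since dp[15][10] = 7, nothing longer is possible.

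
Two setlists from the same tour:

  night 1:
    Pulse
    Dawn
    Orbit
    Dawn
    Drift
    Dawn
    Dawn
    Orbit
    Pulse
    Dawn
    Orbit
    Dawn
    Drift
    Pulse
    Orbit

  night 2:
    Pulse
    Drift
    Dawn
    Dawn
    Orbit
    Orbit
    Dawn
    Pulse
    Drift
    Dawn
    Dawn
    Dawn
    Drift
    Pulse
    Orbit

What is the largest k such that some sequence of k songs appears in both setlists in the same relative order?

11

One common subsequence of length 11: Pulse at night 1[1]=night 2[1], Dawn at night 1[2]=night 2[4], Orbit at night 1[3]=night 2[6], Dawn at night 1[4]=night 2[7], Drift at night 1[5]=night 2[9], Dawn at night 1[7]=night 2[10], Dawn at night 1[10]=night 2[11], Dawn at night 1[12]=night 2[12], Drift at night 1[13]=night 2[13], Pulse at night 1[14]=night 2[14], Orbit at night 1[15]=night 2[15]. dp[15][15] = 11 confirms this is the maximum.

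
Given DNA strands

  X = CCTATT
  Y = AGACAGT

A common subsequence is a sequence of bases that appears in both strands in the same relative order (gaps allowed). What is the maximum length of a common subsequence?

Taking C at X[2]=Y[4] → A at X[4]=Y[5] → T at X[6]=Y[7] gives a common subsequence of length 3. Since dp[6][7] = 3, nothing longer is possible.

3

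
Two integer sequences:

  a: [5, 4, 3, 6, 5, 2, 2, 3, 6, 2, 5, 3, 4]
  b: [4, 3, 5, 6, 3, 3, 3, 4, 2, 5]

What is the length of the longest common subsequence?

Let dp[i][j] be the LCS length of the first i values of a and the first j values of b. dp[i][j] = dp[i-1][j-1]+1 when the i-th and j-th values match, else max(dp[i-1][j], dp[i][j-1]).
    ·  4  3  5  6  3  3  3  4  2  5
 ·  0  0  0  0  0  0  0  0  0  0  0
 5  0  0  0  1  1  1  1  1  1  1  1
 4  0  1  1  1  1  1  1  1  2  2  2
 3  0  1  2  2  2  2  2  2  2  2  2
 6  0  1  2  2  3  3  3  3  3  3  3
 5  0  1  2  3  3  3  3  3  3  3  4
 2  0  1  2  3  3  3  3  3  3  4  4
 2  0  1  2  3  3  3  3  3  3  4  4
 3  0  1  2  3  3  4  4  4  4  4  4
 6  0  1  2  3  4  4  4  4  4  4  4
 2  0  1  2  3  4  4  4  4  4  5  5
 5  0  1  2  3  4  4  4  4  4  5  6
 3  0  1  2  3  4  5  5  5  5  5  6
 4  0  1  2  3  4  5  5  5  6  6  6
dp[13][10] = 6. One LCS (by backtracking along matches): 4, 3, 6, 3, 2, 5.

6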